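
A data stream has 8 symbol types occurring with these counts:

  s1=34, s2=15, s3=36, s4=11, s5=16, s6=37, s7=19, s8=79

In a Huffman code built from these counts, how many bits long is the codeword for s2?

Build the tree from the bottom:
s4(11) + s2(15) → 26
s5(16) + s7(19) → 35
26 + s1(34) → 60
35 + s3(36) → 71
s6(37) + 60 → 97
71 + s8(79) → 150
97 + 150 → 247
The subtree containing s2 is merged 4 times, so code length = 4.

4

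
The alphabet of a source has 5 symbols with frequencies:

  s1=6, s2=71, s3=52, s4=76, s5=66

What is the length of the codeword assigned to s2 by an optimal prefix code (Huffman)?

Huffman merges, smallest pair first:
s1(6) + s3(52) → 58
58 + s5(66) → 124
s2(71) + s4(76) → 147
124 + 147 → 271
The subtree containing s2 is merged 2 times, so code length = 2.

2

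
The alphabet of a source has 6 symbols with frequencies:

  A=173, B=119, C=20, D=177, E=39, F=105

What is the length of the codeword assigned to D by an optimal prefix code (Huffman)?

Huffman merges, smallest pair first:
C(20) + E(39) → 59
59 + F(105) → 164
B(119) + 164 → 283
A(173) + D(177) → 350
283 + 350 → 633
D sits 2 levels below the root, so its codeword is 2 bits.

2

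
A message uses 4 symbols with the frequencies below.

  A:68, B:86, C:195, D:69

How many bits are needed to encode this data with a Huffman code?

Merge the two smallest weights repeatedly:
combine A(68), D(69) → 137
combine B(86), 137 → 223
combine C(195), 223 → 418
Total encoded bits = sum of merged weights = 137 + 223 + 418 = 778.

778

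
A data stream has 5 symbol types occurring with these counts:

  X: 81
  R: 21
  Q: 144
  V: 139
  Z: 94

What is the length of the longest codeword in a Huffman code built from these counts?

Merge the two lowest-weight nodes at each step:
merge R(21) and X(81): 102
merge Z(94) and 102: 196
merge V(139) and Q(144): 283
merge 196 and 283: 479
The rarest symbols sit at the bottom; the longest codeword is 3 bits.

3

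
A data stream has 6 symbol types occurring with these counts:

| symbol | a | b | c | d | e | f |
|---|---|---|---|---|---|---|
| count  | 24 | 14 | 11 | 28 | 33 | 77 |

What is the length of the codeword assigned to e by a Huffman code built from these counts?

Repeatedly merge the two smallest:
combine c(11), b(14) → 25
combine a(24), 25 → 49
combine d(28), e(33) → 61
combine 49, 61 → 110
combine f(77), 110 → 187
The subtree containing e is merged 3 times, so code length = 3.

3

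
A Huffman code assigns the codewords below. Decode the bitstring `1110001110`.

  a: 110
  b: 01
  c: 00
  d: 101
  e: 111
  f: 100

Read left to right; each codeword is recognised as soon as it completes (prefix code):
  111→e | 00→c | 01→b | 110→a
Decoded message: ecba

ecba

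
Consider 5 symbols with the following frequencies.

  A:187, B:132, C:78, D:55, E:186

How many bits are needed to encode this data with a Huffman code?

1409

Greedily combine the two least-frequent nodes:
merge D(55) and C(78): 133
merge B(132) and 133: 265
merge E(186) and A(187): 373
merge 265 and 373: 638
Total encoded bits = sum of merged weights = 133 + 265 + 373 + 638 = 1409.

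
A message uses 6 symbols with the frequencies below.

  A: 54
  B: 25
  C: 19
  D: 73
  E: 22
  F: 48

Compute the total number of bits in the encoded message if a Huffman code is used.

Merge the two smallest weights repeatedly:
combine C(19), E(22) → 41
combine B(25), 41 → 66
combine F(48), A(54) → 102
combine 66, D(73) → 139
combine 102, 139 → 241
Each symbol's bit-cost is frequency × depth; summing gives 589 bits (equivalently 41 + 66 + 102 + 139 + 241).

589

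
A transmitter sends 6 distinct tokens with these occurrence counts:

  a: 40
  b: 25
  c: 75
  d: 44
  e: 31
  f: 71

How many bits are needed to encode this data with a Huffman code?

712

Build the Huffman tree bottom-up:
merge b(25) and e(31): 56
merge a(40) and d(44): 84
merge 56 and f(71): 127
merge c(75) and 84: 159
merge 127 and 159: 286
The encoded length is the sum of every internal node's weight: 56 + 84 + 127 + 159 + 286 = 712 bits.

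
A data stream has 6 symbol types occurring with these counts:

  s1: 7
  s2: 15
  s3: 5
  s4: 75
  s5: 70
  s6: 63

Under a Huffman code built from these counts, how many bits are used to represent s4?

Repeatedly merge the two smallest:
s3(5) + s1(7) → 12
12 + s2(15) → 27
27 + s6(63) → 90
s5(70) + s4(75) → 145
90 + 145 → 235
s4 sits 2 levels below the root, so its codeword is 2 bits.

2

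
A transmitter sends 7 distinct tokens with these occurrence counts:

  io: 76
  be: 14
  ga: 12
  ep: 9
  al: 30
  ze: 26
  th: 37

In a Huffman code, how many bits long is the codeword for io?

1

Huffman merges, smallest pair first:
merge ep(9) and ga(12): 21
merge be(14) and 21: 35
merge ze(26) and al(30): 56
merge 35 and th(37): 72
merge 56 and 72: 128
merge io(76) and 128: 204
io is a child of the root — depth 1, so its codeword is a single bit.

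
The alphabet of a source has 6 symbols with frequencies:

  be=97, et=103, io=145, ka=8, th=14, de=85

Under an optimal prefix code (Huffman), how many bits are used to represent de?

Huffman merges, smallest pair first:
combine ka(8), th(14) → 22
combine 22, de(85) → 107
combine be(97), et(103) → 200
combine 107, io(145) → 252
combine 200, 252 → 452
The subtree containing de is merged 3 times, so code length = 3.

3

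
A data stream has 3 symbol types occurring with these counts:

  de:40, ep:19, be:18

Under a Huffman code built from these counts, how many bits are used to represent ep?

Huffman merges, smallest pair first:
be(18) + ep(19) → 37
37 + de(40) → 77
ep sits 2 levels below the root, so its codeword is 2 bits.

2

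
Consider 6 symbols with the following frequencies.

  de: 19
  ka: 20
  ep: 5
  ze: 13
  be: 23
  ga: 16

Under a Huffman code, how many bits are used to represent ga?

Huffman merges, smallest pair first:
combine ep(5), ze(13) → 18
combine ga(16), 18 → 34
combine de(19), ka(20) → 39
combine be(23), 34 → 57
combine 39, 57 → 96
The subtree containing ga is merged 3 times, so code length = 3.

3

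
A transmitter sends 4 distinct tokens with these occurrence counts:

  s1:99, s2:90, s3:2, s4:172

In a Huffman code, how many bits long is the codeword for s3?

Build the tree from the bottom:
combine s3(2), s2(90) → 92
combine 92, s1(99) → 191
combine s4(172), 191 → 363
s3's leaf is at depth 3, giving a 3-bit codeword.

3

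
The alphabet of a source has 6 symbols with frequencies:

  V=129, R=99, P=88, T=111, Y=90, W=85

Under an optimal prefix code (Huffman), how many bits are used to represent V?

Repeatedly merge the two smallest:
merge W(85) and P(88): 173
merge Y(90) and R(99): 189
merge T(111) and V(129): 240
merge 173 and 189: 362
merge 240 and 362: 602
The subtree containing V is merged 2 times, so code length = 2.

2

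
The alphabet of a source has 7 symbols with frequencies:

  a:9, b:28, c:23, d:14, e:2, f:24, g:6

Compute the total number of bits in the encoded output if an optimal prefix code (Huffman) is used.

Build the Huffman tree bottom-up:
combine e(2), g(6) → 8
combine 8, a(9) → 17
combine d(14), 17 → 31
combine c(23), f(24) → 47
combine b(28), 31 → 59
combine 47, 59 → 106
The encoded length is the sum of every internal node's weight: 8 + 17 + 31 + 47 + 59 + 106 = 268 bits.

268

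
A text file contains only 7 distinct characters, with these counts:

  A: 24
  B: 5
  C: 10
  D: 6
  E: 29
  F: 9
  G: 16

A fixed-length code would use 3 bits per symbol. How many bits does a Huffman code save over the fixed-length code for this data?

Fixed-length: 3 bits × 99 symbols = 297 bits.
Huffman merges:
combine B(5), D(6) → 11
combine F(9), C(10) → 19
combine 11, G(16) → 27
combine 19, A(24) → 43
combine 27, E(29) → 56
combine 43, 56 → 99
Huffman total = 11 + 19 + 27 + 43 + 56 + 99 = 255 bits.
Saving = 297 − 255 = 42 bits.

42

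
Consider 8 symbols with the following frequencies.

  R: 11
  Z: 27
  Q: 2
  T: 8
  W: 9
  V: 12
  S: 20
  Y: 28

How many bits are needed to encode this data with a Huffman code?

325

Greedily combine the two least-frequent nodes:
Q(2) + T(8) → 10
W(9) + 10 → 19
R(11) + V(12) → 23
19 + S(20) → 39
23 + Z(27) → 50
Y(28) + 39 → 67
50 + 67 → 117
Each symbol's bit-cost is frequency × depth; summing gives 325 bits (equivalently 10 + 19 + 23 + 39 + 50 + 67 + 117).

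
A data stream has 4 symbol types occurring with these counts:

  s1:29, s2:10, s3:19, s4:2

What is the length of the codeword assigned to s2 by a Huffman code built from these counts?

3

Build the tree from the bottom:
combine s4(2), s2(10) → 12
combine 12, s3(19) → 31
combine s1(29), 31 → 60
s2 sits 3 levels below the root, so its codeword is 3 bits.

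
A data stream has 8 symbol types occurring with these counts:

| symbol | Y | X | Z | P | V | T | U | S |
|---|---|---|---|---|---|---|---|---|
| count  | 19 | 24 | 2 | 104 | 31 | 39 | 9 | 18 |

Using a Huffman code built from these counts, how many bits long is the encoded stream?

Greedily combine the two least-frequent nodes:
Z(2) + U(9) → 11
11 + S(18) → 29
Y(19) + X(24) → 43
29 + V(31) → 60
T(39) + 43 → 82
60 + 82 → 142
P(104) + 142 → 246
Each symbol's bit-cost is frequency × depth; summing gives 613 bits (equivalently 11 + 29 + 43 + 60 + 82 + 142 + 246).

613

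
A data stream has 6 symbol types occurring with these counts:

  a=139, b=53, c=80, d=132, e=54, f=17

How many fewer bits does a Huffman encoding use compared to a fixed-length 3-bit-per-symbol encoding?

Fixed-length: 3 bits × 475 symbols = 1425 bits.
Huffman merges:
merge f(17) and b(53): 70
merge e(54) and 70: 124
merge c(80) and 124: 204
merge d(132) and a(139): 271
merge 204 and 271: 475
Huffman total = 70 + 124 + 204 + 271 + 475 = 1144 bits.
Saving = 1425 − 1144 = 281 bits.

281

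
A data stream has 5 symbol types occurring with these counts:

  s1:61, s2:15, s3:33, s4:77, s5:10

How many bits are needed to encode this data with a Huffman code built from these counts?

Build the Huffman tree bottom-up:
combine s5(10), s2(15) → 25
combine 25, s3(33) → 58
combine 58, s1(61) → 119
combine s4(77), 119 → 196
The encoded length is the sum of every internal node's weight: 25 + 58 + 119 + 196 = 398 bits.

398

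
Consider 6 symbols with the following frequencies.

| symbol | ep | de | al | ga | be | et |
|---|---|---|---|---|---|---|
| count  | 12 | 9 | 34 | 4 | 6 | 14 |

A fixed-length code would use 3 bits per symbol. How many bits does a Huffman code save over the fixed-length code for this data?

58

Fixed-length: 3 bits × 79 symbols = 237 bits.
Huffman merges:
combine ga(4), be(6) → 10
combine de(9), 10 → 19
combine ep(12), et(14) → 26
combine 19, 26 → 45
combine al(34), 45 → 79
Huffman total = 10 + 19 + 26 + 45 + 79 = 179 bits.
Saving = 237 − 179 = 58 bits.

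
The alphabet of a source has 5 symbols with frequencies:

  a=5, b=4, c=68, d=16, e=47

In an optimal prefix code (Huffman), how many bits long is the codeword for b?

4

Build the tree from the bottom:
combine b(4), a(5) → 9
combine 9, d(16) → 25
combine 25, e(47) → 72
combine c(68), 72 → 140
b's leaf is at depth 4, giving a 4-bit codeword.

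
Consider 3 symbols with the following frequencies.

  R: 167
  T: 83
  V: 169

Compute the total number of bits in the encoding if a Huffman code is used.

669

Merge the two smallest weights repeatedly:
T(83) + R(167) → 250
V(169) + 250 → 419
The encoded length is the sum of every internal node's weight: 250 + 419 = 669 bits.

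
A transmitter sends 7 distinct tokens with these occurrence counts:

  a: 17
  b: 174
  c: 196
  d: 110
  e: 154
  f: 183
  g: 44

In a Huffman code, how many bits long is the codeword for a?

Build the tree from the bottom:
combine a(17), g(44) → 61
combine 61, d(110) → 171
combine e(154), 171 → 325
combine b(174), f(183) → 357
combine c(196), 325 → 521
combine 357, 521 → 878
a's leaf is at depth 5, giving a 5-bit codeword.

5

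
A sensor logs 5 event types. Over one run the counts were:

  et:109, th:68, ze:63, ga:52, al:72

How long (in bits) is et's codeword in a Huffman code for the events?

2

Build the tree from the bottom:
merge ga(52) and ze(63): 115
merge th(68) and al(72): 140
merge et(109) and 115: 224
merge 140 and 224: 364
et's leaf is at depth 2, giving a 2-bit codeword.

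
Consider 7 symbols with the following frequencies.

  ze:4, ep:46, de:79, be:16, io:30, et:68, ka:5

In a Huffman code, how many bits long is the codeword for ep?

2

Huffman merges, smallest pair first:
combine ze(4), ka(5) → 9
combine 9, be(16) → 25
combine 25, io(30) → 55
combine ep(46), 55 → 101
combine et(68), de(79) → 147
combine 101, 147 → 248
The subtree containing ep is merged 2 times, so code length = 2.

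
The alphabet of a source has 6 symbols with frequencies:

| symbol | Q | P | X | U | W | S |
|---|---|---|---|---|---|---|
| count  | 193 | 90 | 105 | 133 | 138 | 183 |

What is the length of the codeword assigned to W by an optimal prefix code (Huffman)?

Huffman merges, smallest pair first:
combine P(90), X(105) → 195
combine U(133), W(138) → 271
combine S(183), Q(193) → 376
combine 195, 271 → 466
combine 376, 466 → 842
W's leaf is at depth 3, giving a 3-bit codeword.

3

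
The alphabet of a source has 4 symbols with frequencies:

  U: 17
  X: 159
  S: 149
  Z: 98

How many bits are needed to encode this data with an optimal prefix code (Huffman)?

Greedily combine the two least-frequent nodes:
combine U(17), Z(98) → 115
combine 115, S(149) → 264
combine X(159), 264 → 423
The encoded length is the sum of every internal node's weight: 115 + 264 + 423 = 802 bits.

802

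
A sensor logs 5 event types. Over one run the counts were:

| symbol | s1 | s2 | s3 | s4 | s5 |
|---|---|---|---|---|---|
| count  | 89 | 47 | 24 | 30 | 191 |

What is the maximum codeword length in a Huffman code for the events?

4

Merge the two lowest-weight nodes at each step:
merge s3(24) and s4(30): 54
merge s2(47) and 54: 101
merge s1(89) and 101: 190
merge 190 and s5(191): 381
The first pair merged (s3, s4) ends up deepest, at depth 4.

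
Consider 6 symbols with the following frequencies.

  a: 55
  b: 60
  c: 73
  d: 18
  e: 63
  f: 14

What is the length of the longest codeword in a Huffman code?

Merge the two lowest-weight nodes at each step:
combine f(14), d(18) → 32
combine 32, a(55) → 87
combine b(60), e(63) → 123
combine c(73), 87 → 160
combine 123, 160 → 283
The first pair merged (f, d) ends up deepest, at depth 4.

4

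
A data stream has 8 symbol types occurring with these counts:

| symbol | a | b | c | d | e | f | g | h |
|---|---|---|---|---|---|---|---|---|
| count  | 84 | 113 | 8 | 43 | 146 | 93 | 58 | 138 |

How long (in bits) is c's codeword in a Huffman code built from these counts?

5

Repeatedly merge the two smallest:
combine c(8), d(43) → 51
combine 51, g(58) → 109
combine a(84), f(93) → 177
combine 109, b(113) → 222
combine h(138), e(146) → 284
combine 177, 222 → 399
combine 284, 399 → 683
The subtree containing c is merged 5 times, so code length = 5.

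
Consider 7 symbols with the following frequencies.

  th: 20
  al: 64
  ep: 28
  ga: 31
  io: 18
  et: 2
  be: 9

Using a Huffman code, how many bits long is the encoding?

428

Merge the two smallest weights repeatedly:
et(2) + be(9) → 11
11 + io(18) → 29
th(20) + ep(28) → 48
29 + ga(31) → 60
48 + 60 → 108
al(64) + 108 → 172
The encoded length is the sum of every internal node's weight: 11 + 29 + 48 + 60 + 108 + 172 = 428 bits.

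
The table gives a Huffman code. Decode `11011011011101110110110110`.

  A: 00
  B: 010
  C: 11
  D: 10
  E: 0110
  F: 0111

CECFFECE

Read left to right; each codeword is recognised as soon as it completes (prefix code):
  11→C | 0110→E | 11→C | 0111→F | 0111→F | 0110→E | 11→C | 0110→E
Decoded message: CECFFECE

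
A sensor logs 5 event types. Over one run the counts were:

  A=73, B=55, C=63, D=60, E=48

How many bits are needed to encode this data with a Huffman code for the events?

701

Greedily combine the two least-frequent nodes:
E(48) + B(55) → 103
D(60) + C(63) → 123
A(73) + 103 → 176
123 + 176 → 299
Total encoded bits = sum of merged weights = 103 + 123 + 176 + 299 = 701.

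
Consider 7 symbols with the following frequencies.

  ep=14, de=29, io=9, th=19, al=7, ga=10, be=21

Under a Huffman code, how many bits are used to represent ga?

Repeatedly merge the two smallest:
merge al(7) and io(9): 16
merge ga(10) and ep(14): 24
merge 16 and th(19): 35
merge be(21) and 24: 45
merge de(29) and 35: 64
merge 45 and 64: 109
ga's leaf is at depth 3, giving a 3-bit codeword.

3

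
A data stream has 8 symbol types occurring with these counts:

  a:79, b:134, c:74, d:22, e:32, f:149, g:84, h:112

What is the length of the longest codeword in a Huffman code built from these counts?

Merge the two lowest-weight nodes at each step:
d(22) + e(32) → 54
54 + c(74) → 128
a(79) + g(84) → 163
h(112) + 128 → 240
b(134) + f(149) → 283
163 + 240 → 403
283 + 403 → 686
The rarest symbols sit at the bottom; the longest codeword is 5 bits.

5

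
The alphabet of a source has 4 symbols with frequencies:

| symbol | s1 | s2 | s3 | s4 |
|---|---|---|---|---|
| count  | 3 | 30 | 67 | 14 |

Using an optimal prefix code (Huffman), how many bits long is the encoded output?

178

Merge the two smallest weights repeatedly:
combine s1(3), s4(14) → 17
combine 17, s2(30) → 47
combine 47, s3(67) → 114
Each symbol's bit-cost is frequency × depth; summing gives 178 bits (equivalently 17 + 47 + 114).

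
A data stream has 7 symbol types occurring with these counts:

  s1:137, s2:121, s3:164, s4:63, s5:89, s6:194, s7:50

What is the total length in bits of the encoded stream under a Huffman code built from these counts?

2209

Build the Huffman tree bottom-up:
combine s7(50), s4(63) → 113
combine s5(89), 113 → 202
combine s2(121), s1(137) → 258
combine s3(164), s6(194) → 358
combine 202, 258 → 460
combine 358, 460 → 818
The encoded length is the sum of every internal node's weight: 113 + 202 + 258 + 358 + 460 + 818 = 2209 bits.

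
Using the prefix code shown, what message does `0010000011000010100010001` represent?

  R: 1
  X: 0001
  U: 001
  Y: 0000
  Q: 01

UYQRYRQXX

Read left to right; each codeword is recognised as soon as it completes (prefix code):
  001→U | 0000→Y | 01→Q | 1→R | 0000→Y | 1→R | 01→Q | 0001→X | 0001→X
Decoded message: UYQRYRQXX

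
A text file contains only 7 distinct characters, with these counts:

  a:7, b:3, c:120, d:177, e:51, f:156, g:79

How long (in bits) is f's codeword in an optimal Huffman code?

2

Huffman merges, smallest pair first:
b(3) + a(7) → 10
10 + e(51) → 61
61 + g(79) → 140
c(120) + 140 → 260
f(156) + d(177) → 333
260 + 333 → 593
The subtree containing f is merged 2 times, so code length = 2.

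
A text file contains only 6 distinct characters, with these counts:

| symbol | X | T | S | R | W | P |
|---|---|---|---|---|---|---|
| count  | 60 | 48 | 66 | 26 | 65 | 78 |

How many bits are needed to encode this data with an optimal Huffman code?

885

Build the Huffman tree bottom-up:
merge R(26) and T(48): 74
merge X(60) and W(65): 125
merge S(66) and 74: 140
merge P(78) and 125: 203
merge 140 and 203: 343
Each symbol's bit-cost is frequency × depth; summing gives 885 bits (equivalently 74 + 125 + 140 + 203 + 343).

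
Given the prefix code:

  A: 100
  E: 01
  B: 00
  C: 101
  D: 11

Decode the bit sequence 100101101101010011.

Read left to right; each codeword is recognised as soon as it completes (prefix code):
  100→A | 101→C | 101→C | 101→C | 01→E | 00→B | 11→D
Decoded message: ACCCEBD

ACCCEBD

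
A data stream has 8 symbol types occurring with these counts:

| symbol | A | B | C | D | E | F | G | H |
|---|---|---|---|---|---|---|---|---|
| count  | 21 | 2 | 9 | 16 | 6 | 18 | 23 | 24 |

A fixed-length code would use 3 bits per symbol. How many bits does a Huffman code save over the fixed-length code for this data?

22

Fixed-length: 3 bits × 119 symbols = 357 bits.
Huffman merges:
B(2) + E(6) → 8
8 + C(9) → 17
D(16) + 17 → 33
F(18) + A(21) → 39
G(23) + H(24) → 47
33 + 39 → 72
47 + 72 → 119
Huffman total = 8 + 17 + 33 + 39 + 47 + 72 + 119 = 335 bits.
Saving = 357 − 335 = 22 bits.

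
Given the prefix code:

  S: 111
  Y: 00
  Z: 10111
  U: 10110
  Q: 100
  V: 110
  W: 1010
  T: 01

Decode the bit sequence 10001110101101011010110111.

QTVUUUS

Read left to right; each codeword is recognised as soon as it completes (prefix code):
  100→Q | 01→T | 110→V | 10110→U | 10110→U | 10110→U | 111→S
Decoded message: QTVUUUS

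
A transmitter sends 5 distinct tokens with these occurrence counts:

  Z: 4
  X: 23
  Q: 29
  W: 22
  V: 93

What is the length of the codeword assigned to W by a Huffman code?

Huffman merges, smallest pair first:
merge Z(4) and W(22): 26
merge X(23) and 26: 49
merge Q(29) and 49: 78
merge 78 and V(93): 171
W sits 4 levels below the root, so its codeword is 4 bits.

4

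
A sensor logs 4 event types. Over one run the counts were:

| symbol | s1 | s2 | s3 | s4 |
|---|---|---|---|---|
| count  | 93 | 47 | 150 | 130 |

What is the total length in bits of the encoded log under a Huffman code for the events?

Build the Huffman tree bottom-up:
s2(47) + s1(93) → 140
s4(130) + 140 → 270
s3(150) + 270 → 420
Total encoded bits = sum of merged weights = 140 + 270 + 420 = 830.

830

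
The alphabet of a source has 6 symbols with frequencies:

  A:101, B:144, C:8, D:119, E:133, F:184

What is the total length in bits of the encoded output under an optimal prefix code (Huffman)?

1715

Greedily combine the two least-frequent nodes:
C(8) + A(101) → 109
109 + D(119) → 228
E(133) + B(144) → 277
F(184) + 228 → 412
277 + 412 → 689
Each symbol's bit-cost is frequency × depth; summing gives 1715 bits (equivalently 109 + 228 + 277 + 412 + 689).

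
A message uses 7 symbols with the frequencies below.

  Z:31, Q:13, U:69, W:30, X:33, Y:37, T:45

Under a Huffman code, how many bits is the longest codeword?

4

Merge the two lowest-weight nodes at each step:
combine Q(13), W(30) → 43
combine Z(31), X(33) → 64
combine Y(37), 43 → 80
combine T(45), 64 → 109
combine U(69), 80 → 149
combine 109, 149 → 258
The rarest symbols sit at the bottom; the longest codeword is 4 bits.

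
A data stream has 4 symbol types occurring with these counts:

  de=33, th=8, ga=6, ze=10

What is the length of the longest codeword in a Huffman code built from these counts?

Merge the two lowest-weight nodes at each step:
merge ga(6) and th(8): 14
merge ze(10) and 14: 24
merge 24 and de(33): 57
Maximum depth reached is 3.

3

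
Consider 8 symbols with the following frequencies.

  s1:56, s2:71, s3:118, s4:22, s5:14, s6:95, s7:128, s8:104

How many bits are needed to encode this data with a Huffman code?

1706

Greedily combine the two least-frequent nodes:
merge s5(14) and s4(22): 36
merge 36 and s1(56): 92
merge s2(71) and 92: 163
merge s6(95) and s8(104): 199
merge s3(118) and s7(128): 246
merge 163 and 199: 362
merge 246 and 362: 608
Total encoded bits = sum of merged weights = 36 + 92 + 163 + 199 + 246 + 362 + 608 = 1706.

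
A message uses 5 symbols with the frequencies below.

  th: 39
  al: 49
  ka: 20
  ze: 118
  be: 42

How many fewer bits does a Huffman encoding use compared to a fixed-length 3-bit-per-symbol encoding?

236

Fixed-length: 3 bits × 268 symbols = 804 bits.
Huffman merges:
ka(20) + th(39) → 59
be(42) + al(49) → 91
59 + 91 → 150
ze(118) + 150 → 268
Huffman total = 59 + 91 + 150 + 268 = 568 bits.
Saving = 804 − 568 = 236 bits.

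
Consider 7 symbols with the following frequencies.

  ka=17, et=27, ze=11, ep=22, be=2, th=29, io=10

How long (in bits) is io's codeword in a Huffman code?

4

Huffman merges, smallest pair first:
combine be(2), io(10) → 12
combine ze(11), 12 → 23
combine ka(17), ep(22) → 39
combine 23, et(27) → 50
combine th(29), 39 → 68
combine 50, 68 → 118
io's leaf is at depth 4, giving a 4-bit codeword.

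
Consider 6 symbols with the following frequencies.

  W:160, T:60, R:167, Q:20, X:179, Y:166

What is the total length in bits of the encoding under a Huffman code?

1824

Build the Huffman tree bottom-up:
combine Q(20), T(60) → 80
combine 80, W(160) → 240
combine Y(166), R(167) → 333
combine X(179), 240 → 419
combine 333, 419 → 752
Total encoded bits = sum of merged weights = 80 + 240 + 333 + 419 + 752 = 1824.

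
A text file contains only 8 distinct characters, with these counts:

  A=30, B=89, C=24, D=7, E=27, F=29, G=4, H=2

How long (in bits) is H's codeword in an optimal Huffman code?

Repeatedly merge the two smallest:
merge H(2) and G(4): 6
merge 6 and D(7): 13
merge 13 and C(24): 37
merge E(27) and F(29): 56
merge A(30) and 37: 67
merge 56 and 67: 123
merge B(89) and 123: 212
The subtree containing H is merged 6 times, so code length = 6.

6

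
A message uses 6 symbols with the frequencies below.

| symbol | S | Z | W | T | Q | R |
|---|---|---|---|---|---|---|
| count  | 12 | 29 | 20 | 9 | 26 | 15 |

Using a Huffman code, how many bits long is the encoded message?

278

Greedily combine the two least-frequent nodes:
merge T(9) and S(12): 21
merge R(15) and W(20): 35
merge 21 and Q(26): 47
merge Z(29) and 35: 64
merge 47 and 64: 111
The encoded length is the sum of every internal node's weight: 21 + 35 + 47 + 64 + 111 = 278 bits.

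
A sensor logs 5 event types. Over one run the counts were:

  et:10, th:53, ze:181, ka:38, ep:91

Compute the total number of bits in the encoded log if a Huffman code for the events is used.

714

Build the Huffman tree bottom-up:
et(10) + ka(38) → 48
48 + th(53) → 101
ep(91) + 101 → 192
ze(181) + 192 → 373
The encoded length is the sum of every internal node's weight: 48 + 101 + 192 + 373 = 714 bits.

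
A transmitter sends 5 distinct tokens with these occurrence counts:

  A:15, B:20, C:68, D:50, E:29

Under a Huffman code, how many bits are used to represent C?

Huffman merges, smallest pair first:
A(15) + B(20) → 35
E(29) + 35 → 64
D(50) + 64 → 114
C(68) + 114 → 182
C is a child of the root — depth 1, so its codeword is a single bit.

1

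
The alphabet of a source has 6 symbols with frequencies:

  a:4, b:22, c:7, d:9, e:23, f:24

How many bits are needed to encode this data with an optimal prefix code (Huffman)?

209

Build the Huffman tree bottom-up:
combine a(4), c(7) → 11
combine d(9), 11 → 20
combine 20, b(22) → 42
combine e(23), f(24) → 47
combine 42, 47 → 89
Each symbol's bit-cost is frequency × depth; summing gives 209 bits (equivalently 11 + 20 + 42 + 47 + 89).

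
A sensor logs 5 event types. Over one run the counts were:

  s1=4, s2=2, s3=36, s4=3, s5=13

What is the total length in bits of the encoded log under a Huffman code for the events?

Build the Huffman tree bottom-up:
merge s2(2) and s4(3): 5
merge s1(4) and 5: 9
merge 9 and s5(13): 22
merge 22 and s3(36): 58
Each symbol's bit-cost is frequency × depth; summing gives 94 bits (equivalently 5 + 9 + 22 + 58).

94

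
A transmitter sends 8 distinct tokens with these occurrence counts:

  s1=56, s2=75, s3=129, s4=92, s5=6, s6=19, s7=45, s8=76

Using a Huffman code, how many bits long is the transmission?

Build the Huffman tree bottom-up:
combine s5(6), s6(19) → 25
combine 25, s7(45) → 70
combine s1(56), 70 → 126
combine s2(75), s8(76) → 151
combine s4(92), 126 → 218
combine s3(129), 151 → 280
combine 218, 280 → 498
The encoded length is the sum of every internal node's weight: 25 + 70 + 126 + 151 + 218 + 280 + 498 = 1368 bits.

1368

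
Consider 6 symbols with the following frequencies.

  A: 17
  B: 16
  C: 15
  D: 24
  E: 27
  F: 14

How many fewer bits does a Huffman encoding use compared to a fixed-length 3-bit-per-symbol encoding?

51

Fixed-length: 3 bits × 113 symbols = 339 bits.
Huffman merges:
F(14) + C(15) → 29
B(16) + A(17) → 33
D(24) + E(27) → 51
29 + 33 → 62
51 + 62 → 113
Huffman total = 29 + 33 + 51 + 62 + 113 = 288 bits.
Saving = 339 − 288 = 51 bits.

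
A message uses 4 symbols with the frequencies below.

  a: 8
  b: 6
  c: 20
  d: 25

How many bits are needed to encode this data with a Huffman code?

Greedily combine the two least-frequent nodes:
merge b(6) and a(8): 14
merge 14 and c(20): 34
merge d(25) and 34: 59
Total encoded bits = sum of merged weights = 14 + 34 + 59 = 107.

107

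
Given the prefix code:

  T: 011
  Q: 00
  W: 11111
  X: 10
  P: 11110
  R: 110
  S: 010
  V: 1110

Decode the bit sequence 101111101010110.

XWSXR

Read left to right; each codeword is recognised as soon as it completes (prefix code):
  10→X | 11111→W | 010→S | 10→X | 110→R
Decoded message: XWSXR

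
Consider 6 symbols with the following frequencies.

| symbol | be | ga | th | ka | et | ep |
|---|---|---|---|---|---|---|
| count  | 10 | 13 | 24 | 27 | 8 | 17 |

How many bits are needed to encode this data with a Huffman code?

246

Greedily combine the two least-frequent nodes:
combine et(8), be(10) → 18
combine ga(13), ep(17) → 30
combine 18, th(24) → 42
combine ka(27), 30 → 57
combine 42, 57 → 99
Each symbol's bit-cost is frequency × depth; summing gives 246 bits (equivalently 18 + 30 + 42 + 57 + 99).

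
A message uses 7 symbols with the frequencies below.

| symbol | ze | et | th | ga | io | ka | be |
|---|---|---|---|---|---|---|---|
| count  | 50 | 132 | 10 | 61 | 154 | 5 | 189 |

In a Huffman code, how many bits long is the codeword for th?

5

Huffman merges, smallest pair first:
combine ka(5), th(10) → 15
combine 15, ze(50) → 65
combine ga(61), 65 → 126
combine 126, et(132) → 258
combine io(154), be(189) → 343
combine 258, 343 → 601
th sits 5 levels below the root, so its codeword is 5 bits.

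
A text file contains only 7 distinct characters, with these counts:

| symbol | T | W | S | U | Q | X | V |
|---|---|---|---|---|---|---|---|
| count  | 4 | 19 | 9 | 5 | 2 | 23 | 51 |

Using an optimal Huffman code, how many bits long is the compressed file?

251

Build the Huffman tree bottom-up:
combine Q(2), T(4) → 6
combine U(5), 6 → 11
combine S(9), 11 → 20
combine W(19), 20 → 39
combine X(23), 39 → 62
combine V(51), 62 → 113
Each symbol's bit-cost is frequency × depth; summing gives 251 bits (equivalently 6 + 11 + 20 + 39 + 62 + 113).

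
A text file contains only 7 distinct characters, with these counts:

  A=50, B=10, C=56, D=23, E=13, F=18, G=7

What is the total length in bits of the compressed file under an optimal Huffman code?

Build the Huffman tree bottom-up:
G(7) + B(10) → 17
E(13) + 17 → 30
F(18) + D(23) → 41
30 + 41 → 71
A(50) + C(56) → 106
71 + 106 → 177
Each symbol's bit-cost is frequency × depth; summing gives 442 bits (equivalently 17 + 30 + 41 + 71 + 106 + 177).

442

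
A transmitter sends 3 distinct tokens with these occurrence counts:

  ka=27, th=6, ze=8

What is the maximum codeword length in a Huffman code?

2

Merge the two lowest-weight nodes at each step:
th(6) + ze(8) → 14
14 + ka(27) → 41
Maximum depth reached is 2.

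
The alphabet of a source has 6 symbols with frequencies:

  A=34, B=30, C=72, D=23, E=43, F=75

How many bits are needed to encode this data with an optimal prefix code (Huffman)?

Build the Huffman tree bottom-up:
D(23) + B(30) → 53
A(34) + E(43) → 77
53 + C(72) → 125
F(75) + 77 → 152
125 + 152 → 277
The encoded length is the sum of every internal node's weight: 53 + 77 + 125 + 152 + 277 = 684 bits.

684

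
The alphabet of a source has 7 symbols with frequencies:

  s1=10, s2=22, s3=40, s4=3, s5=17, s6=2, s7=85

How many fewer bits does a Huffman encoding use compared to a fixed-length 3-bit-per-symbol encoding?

Fixed-length: 3 bits × 179 symbols = 537 bits.
Huffman merges:
merge s6(2) and s4(3): 5
merge 5 and s1(10): 15
merge 15 and s5(17): 32
merge s2(22) and 32: 54
merge s3(40) and 54: 94
merge s7(85) and 94: 179
Huffman total = 5 + 15 + 32 + 54 + 94 + 179 = 379 bits.
Saving = 537 − 379 = 158 bits.

158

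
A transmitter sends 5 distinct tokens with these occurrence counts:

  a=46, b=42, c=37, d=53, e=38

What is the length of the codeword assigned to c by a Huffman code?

3

Repeatedly merge the two smallest:
merge c(37) and e(38): 75
merge b(42) and a(46): 88
merge d(53) and 75: 128
merge 88 and 128: 216
c sits 3 levels below the root, so its codeword is 3 bits.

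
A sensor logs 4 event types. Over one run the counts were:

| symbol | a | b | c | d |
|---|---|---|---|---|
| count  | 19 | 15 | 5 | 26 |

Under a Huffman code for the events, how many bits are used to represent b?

3

Repeatedly merge the two smallest:
combine c(5), b(15) → 20
combine a(19), 20 → 39
combine d(26), 39 → 65
b's leaf is at depth 3, giving a 3-bit codeword.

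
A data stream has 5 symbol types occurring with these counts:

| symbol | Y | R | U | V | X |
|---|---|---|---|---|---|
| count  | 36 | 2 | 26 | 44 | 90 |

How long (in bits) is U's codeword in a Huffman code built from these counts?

Repeatedly merge the two smallest:
combine R(2), U(26) → 28
combine 28, Y(36) → 64
combine V(44), 64 → 108
combine X(90), 108 → 198
U sits 4 levels below the root, so its codeword is 4 bits.

4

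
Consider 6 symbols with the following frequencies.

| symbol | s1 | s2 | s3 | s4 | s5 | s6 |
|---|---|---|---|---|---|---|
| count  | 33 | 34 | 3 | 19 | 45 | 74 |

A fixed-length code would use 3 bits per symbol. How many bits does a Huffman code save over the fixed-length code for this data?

Fixed-length: 3 bits × 208 symbols = 624 bits.
Huffman merges:
merge s3(3) and s4(19): 22
merge 22 and s1(33): 55
merge s2(34) and s5(45): 79
merge 55 and s6(74): 129
merge 79 and 129: 208
Huffman total = 22 + 55 + 79 + 129 + 208 = 493 bits.
Saving = 624 − 493 = 131 bits.

131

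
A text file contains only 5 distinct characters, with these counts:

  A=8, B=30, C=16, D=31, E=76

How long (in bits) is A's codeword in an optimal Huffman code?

Repeatedly merge the two smallest:
combine A(8), C(16) → 24
combine 24, B(30) → 54
combine D(31), 54 → 85
combine E(76), 85 → 161
The subtree containing A is merged 4 times, so code length = 4.

4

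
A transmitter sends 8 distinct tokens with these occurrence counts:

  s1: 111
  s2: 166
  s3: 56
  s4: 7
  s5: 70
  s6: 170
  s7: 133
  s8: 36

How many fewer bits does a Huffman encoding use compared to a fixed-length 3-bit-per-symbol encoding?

Fixed-length: 3 bits × 749 symbols = 2247 bits.
Huffman merges:
combine s4(7), s8(36) → 43
combine 43, s3(56) → 99
combine s5(70), 99 → 169
combine s1(111), s7(133) → 244
combine s2(166), 169 → 335
combine s6(170), 244 → 414
combine 335, 414 → 749
Huffman total = 43 + 99 + 169 + 244 + 335 + 414 + 749 = 2053 bits.
Saving = 2247 − 2053 = 194 bits.

194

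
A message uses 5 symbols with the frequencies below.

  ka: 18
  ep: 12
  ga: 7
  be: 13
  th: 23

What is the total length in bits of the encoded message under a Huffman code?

Greedily combine the two least-frequent nodes:
combine ga(7), ep(12) → 19
combine be(13), ka(18) → 31
combine 19, th(23) → 42
combine 31, 42 → 73
Total encoded bits = sum of merged weights = 19 + 31 + 42 + 73 = 165.

165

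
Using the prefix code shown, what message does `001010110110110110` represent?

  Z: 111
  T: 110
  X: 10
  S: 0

Read left to right; each codeword is recognised as soon as it completes (prefix code):
  0→S | 0→S | 10→X | 10→X | 110→T | 110→T | 110→T | 110→T
Decoded message: SSXXTTTT

SSXXTTTT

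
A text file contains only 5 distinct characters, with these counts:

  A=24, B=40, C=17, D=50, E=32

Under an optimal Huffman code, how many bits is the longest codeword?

3

Merge the two lowest-weight nodes at each step:
combine C(17), A(24) → 41
combine E(32), B(40) → 72
combine 41, D(50) → 91
combine 72, 91 → 163
The first pair merged (C, A) ends up deepest, at depth 3.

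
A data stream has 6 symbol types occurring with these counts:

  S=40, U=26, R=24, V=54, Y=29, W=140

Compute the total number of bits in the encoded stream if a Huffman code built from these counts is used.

Merge the two smallest weights repeatedly:
merge R(24) and U(26): 50
merge Y(29) and S(40): 69
merge 50 and V(54): 104
merge 69 and 104: 173
merge W(140) and 173: 313
The encoded length is the sum of every internal node's weight: 50 + 69 + 104 + 173 + 313 = 709 bits.

709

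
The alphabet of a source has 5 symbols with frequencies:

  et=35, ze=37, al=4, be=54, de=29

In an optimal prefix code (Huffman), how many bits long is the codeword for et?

2

Build the tree from the bottom:
al(4) + de(29) → 33
33 + et(35) → 68
ze(37) + be(54) → 91
68 + 91 → 159
et's leaf is at depth 2, giving a 2-bit codeword.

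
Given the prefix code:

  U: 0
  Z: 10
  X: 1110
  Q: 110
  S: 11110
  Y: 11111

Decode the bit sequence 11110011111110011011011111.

Read left to right; each codeword is recognised as soon as it completes (prefix code):
  11110→S | 0→U | 11111→Y | 110→Q | 0→U | 110→Q | 110→Q | 11111→Y
Decoded message: SUYQUQQY

SUYQUQQY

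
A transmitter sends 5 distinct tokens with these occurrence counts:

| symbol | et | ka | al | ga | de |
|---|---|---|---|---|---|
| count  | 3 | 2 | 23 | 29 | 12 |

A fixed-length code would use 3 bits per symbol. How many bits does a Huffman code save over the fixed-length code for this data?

76

Fixed-length: 3 bits × 69 symbols = 207 bits.
Huffman merges:
ka(2) + et(3) → 5
5 + de(12) → 17
17 + al(23) → 40
ga(29) + 40 → 69
Huffman total = 5 + 17 + 40 + 69 = 131 bits.
Saving = 207 − 131 = 76 bits.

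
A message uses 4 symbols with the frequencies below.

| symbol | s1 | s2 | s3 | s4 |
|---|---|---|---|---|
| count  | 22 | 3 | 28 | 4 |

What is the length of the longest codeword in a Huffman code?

Merge the two lowest-weight nodes at each step:
combine s2(3), s4(4) → 7
combine 7, s1(22) → 29
combine s3(28), 29 → 57
The rarest symbols sit at the bottom; the longest codeword is 3 bits.

3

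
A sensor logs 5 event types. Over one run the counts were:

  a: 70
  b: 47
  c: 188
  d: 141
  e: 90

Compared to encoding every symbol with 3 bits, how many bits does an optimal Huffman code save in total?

Fixed-length: 3 bits × 536 symbols = 1608 bits.
Huffman merges:
combine b(47), a(70) → 117
combine e(90), 117 → 207
combine d(141), c(188) → 329
combine 207, 329 → 536
Huffman total = 117 + 207 + 329 + 536 = 1189 bits.
Saving = 1608 − 1189 = 419 bits.

419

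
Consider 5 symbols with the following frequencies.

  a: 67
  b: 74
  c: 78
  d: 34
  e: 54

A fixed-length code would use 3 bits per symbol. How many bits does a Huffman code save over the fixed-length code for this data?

219

Fixed-length: 3 bits × 307 symbols = 921 bits.
Huffman merges:
merge d(34) and e(54): 88
merge a(67) and b(74): 141
merge c(78) and 88: 166
merge 141 and 166: 307
Huffman total = 88 + 141 + 166 + 307 = 702 bits.
Saving = 921 − 702 = 219 bits.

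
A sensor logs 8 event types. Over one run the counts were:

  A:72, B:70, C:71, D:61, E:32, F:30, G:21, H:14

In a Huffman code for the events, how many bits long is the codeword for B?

3

Repeatedly merge the two smallest:
combine H(14), G(21) → 35
combine F(30), E(32) → 62
combine 35, D(61) → 96
combine 62, B(70) → 132
combine C(71), A(72) → 143
combine 96, 132 → 228
combine 143, 228 → 371
B sits 3 levels below the root, so its codeword is 3 bits.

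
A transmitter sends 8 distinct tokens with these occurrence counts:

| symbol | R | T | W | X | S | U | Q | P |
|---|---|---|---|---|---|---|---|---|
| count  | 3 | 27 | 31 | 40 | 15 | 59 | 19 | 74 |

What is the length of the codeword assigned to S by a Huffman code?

Huffman merges, smallest pair first:
combine R(3), S(15) → 18
combine 18, Q(19) → 37
combine T(27), W(31) → 58
combine 37, X(40) → 77
combine 58, U(59) → 117
combine P(74), 77 → 151
combine 117, 151 → 268
S sits 5 levels below the root, so its codeword is 5 bits.

5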